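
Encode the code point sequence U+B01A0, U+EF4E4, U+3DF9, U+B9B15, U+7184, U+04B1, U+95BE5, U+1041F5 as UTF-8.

U+B01A0: 4-byte form → F2 B0 86 A0.
U+EF4E4: 4-byte form → F3 AF 93 A4.
U+3DF9: 3-byte form → E3 B7 B9.
U+B9B15: 4-byte form → F2 B9 AC 95.
U+7184: 3-byte form → E7 86 84.
U+04B1: 2-byte form → D2 B1.
U+95BE5: 4-byte form → F2 95 AF A5.
U+1041F5: 4-byte form → F4 84 87 B5.
Concatenated (28 bytes): F2 B0 86 A0 F3 AF 93 A4 E3 B7 B9 F2 B9 AC 95 E7 86 84 D2 B1 F2 95 AF A5 F4 84 87 B5.

F2 B0 86 A0 F3 AF 93 A4 E3 B7 B9 F2 B9 AC 95 E7 86 84 D2 B1 F2 95 AF A5 F4 84 87 B5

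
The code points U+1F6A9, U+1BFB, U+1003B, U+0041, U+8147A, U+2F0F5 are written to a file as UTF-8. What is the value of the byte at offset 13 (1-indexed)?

1-indexed offset 13 is 0-indexed offset 12.
U+1F6A9 → 4-byte form F0 9F 9A A9 at offsets 0–3.
U+1BFB → 3-byte form E1 AF BB at offsets 4–6.
U+1003B → 4-byte form F0 90 80 BB at offsets 7–10.
U+0041 → 1-byte form 41 at offsets 11–11.
U+8147A → 4-byte form F2 81 91 BA at offsets 12–15.
Offset 12 falls in char 5's range; it's byte 1 of F2 81 91 BA = 0xF2.

0xF2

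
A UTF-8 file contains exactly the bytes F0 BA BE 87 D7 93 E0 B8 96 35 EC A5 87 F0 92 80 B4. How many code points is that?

Byte at offset 0: 0xF0 = 11110000 → 4-byte char (#1). Advance 4.
Byte at offset 4: 0xD7 = 11010111 → 2-byte char (#2). Advance 2.
Byte at offset 6: 0xE0 = 11100000 → 3-byte char (#3). Advance 3.
Byte at offset 9: 0x35 = 00110101 → 1-byte char (#4). Advance 1.
Byte at offset 10: 0xEC = 11101100 → 3-byte char (#5). Advance 3.
Byte at offset 13: 0xF0 = 11110000 → 4-byte char (#6). Advance 4.
Reached end at offset 17 after 6 code points.

6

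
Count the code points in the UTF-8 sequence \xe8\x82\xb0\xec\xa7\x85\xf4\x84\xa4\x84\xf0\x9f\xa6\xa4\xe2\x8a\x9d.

Byte at offset 0: 0xE8 = 11101000 → 3-byte char (#1). Advance 3.
Byte at offset 3: 0xEC = 11101100 → 3-byte char (#2). Advance 3.
Byte at offset 6: 0xF4 = 11110100 → 4-byte char (#3). Advance 4.
Byte at offset 10: 0xF0 = 11110000 → 4-byte char (#4). Advance 4.
Byte at offset 14: 0xE2 = 11100010 → 3-byte char (#5). Advance 3.
Reached end at offset 17 after 5 code points.

5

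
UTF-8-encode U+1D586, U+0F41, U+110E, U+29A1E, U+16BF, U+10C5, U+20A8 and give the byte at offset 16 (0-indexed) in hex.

U+1D586 → 4-byte form F0 9D 96 86 at offsets 0–3.
U+0F41 → 3-byte form E0 BD 81 at offsets 4–6.
U+110E → 3-byte form E1 84 8E at offsets 7–9.
U+29A1E → 4-byte form F0 A9 A8 9E at offsets 10–13.
U+16BF → 3-byte form E1 9A BF at offsets 14–16.
Offset 16 falls in char 5's range; it's byte 3 of E1 9A BF = 0xBF.

0xBF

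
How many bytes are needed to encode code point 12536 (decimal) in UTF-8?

U+30F8 = 0x30F8. UTF-8 uses 1 byte below 0x80, 2 below 0x800, 3 below 0x10000, 4 up to 0x10FFFF. 0x30F8 is in U+0800–U+FFFF → 3 bytes.

3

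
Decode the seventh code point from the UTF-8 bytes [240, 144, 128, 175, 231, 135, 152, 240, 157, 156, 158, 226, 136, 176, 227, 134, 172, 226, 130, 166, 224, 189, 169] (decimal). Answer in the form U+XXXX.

Offset 0: leading byte 0xF0 = 11110000 → 4-byte char #1 = F0 90 80 AF.
Offset 4: leading byte 0xE7 = 11100111 → 3-byte char #2 = E7 87 98.
Offset 7: leading byte 0xF0 = 11110000 → 4-byte char #3 = F0 9D 9C 9E.
Offset 11: leading byte 0xE2 = 11100010 → 3-byte char #4 = E2 88 B0.
Offset 14: leading byte 0xE3 = 11100011 → 3-byte char #5 = E3 86 AC.
Offset 17: leading byte 0xE2 = 11100010 → 3-byte char #6 = E2 82 A6.
Offset 20: leading byte 0xE0 = 11100000 → 3-byte char #7 = E0 BD A9.
Leading byte 0xE0 = 11100000 matches 1110xxxx → 3-byte sequence.
Byte 1: 0xE0 = 11100000, payload 0000 (4 bits).
Byte 2: 0xBD = 10111101 (10xxxxxx ✓), payload 111101.
Byte 3: 0xA9 = 10101001 (10xxxxxx ✓), payload 101001.
Concatenate: 0000111101101001 = 0xF69 (16 bits → U+0F69).

U+0F69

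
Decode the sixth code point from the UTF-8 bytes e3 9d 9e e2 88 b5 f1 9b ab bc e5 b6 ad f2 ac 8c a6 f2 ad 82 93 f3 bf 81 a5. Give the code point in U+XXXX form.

Offset 0: leading byte 0xE3 = 11100011 → 3-byte char #1 = E3 9D 9E.
Offset 3: leading byte 0xE2 = 11100010 → 3-byte char #2 = E2 88 B5.
Offset 6: leading byte 0xF1 = 11110001 → 4-byte char #3 = F1 9B AB BC.
Offset 10: leading byte 0xE5 = 11100101 → 3-byte char #4 = E5 B6 AD.
Offset 13: leading byte 0xF2 = 11110010 → 4-byte char #5 = F2 AC 8C A6.
Offset 17: leading byte 0xF2 = 11110010 → 4-byte char #6 = F2 AD 82 93.
Leading byte 0xF2 = 11110010 matches 11110xxx → 4-byte sequence.
Byte 1: 0xF2 = 11110010, payload 010 (3 bits).
Byte 2: 0xAD = 10101101 (10xxxxxx ✓), payload 101101.
Byte 3: 0x82 = 10000010 (10xxxxxx ✓), payload 000010.
Byte 4: 0x93 = 10010011 (10xxxxxx ✓), payload 010011.
Concatenate: 010101101000010010011 = 0xAD093 (21 bits → U+AD093).

U+AD093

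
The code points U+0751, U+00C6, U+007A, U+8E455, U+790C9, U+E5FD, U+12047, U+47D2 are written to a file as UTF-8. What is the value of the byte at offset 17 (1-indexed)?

1-indexed offset 17 is 0-indexed offset 16.
U+0751 → 2-byte form DD 91 at offsets 0–1.
U+00C6 → 2-byte form C3 86 at offsets 2–3.
U+007A → 1-byte form 7A at offsets 4–4.
U+8E455 → 4-byte form F2 8E 91 95 at offsets 5–8.
U+790C9 → 4-byte form F1 B9 83 89 at offsets 9–12.
U+E5FD → 3-byte form EE 97 BD at offsets 13–15.
U+12047 → 4-byte form F0 92 81 87 at offsets 16–19.
Offset 16 falls in char 7's range; it's byte 1 of F0 92 81 87 = 0xF0.

0xF0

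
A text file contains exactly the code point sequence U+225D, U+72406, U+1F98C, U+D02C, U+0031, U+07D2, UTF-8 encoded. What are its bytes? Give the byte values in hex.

E2 89 9D F1 B2 90 86 F0 9F A6 8C ED 80 AC 31 DF 92

U+225D: 3-byte form → E2 89 9D.
U+72406: 4-byte form → F1 B2 90 86.
U+1F98C: 4-byte form → F0 9F A6 8C.
U+D02C: 3-byte form → ED 80 AC.
U+0031: 1-byte form → 31.
U+07D2: 2-byte form → DF 92.
Concatenated (17 bytes): E2 89 9D F1 B2 90 86 F0 9F A6 8C ED 80 AC 31 DF 92.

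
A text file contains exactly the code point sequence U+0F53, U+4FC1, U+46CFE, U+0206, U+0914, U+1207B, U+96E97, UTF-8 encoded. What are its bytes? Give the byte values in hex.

E0 BD 93 E4 BF 81 F1 86 B3 BE C8 86 E0 A4 94 F0 92 81 BB F2 96 BA 97

U+0F53: 3-byte form → E0 BD 93.
U+4FC1: 3-byte form → E4 BF 81.
U+46CFE: 4-byte form → F1 86 B3 BE.
U+0206: 2-byte form → C8 86.
U+0914: 3-byte form → E0 A4 94.
U+1207B: 4-byte form → F0 92 81 BB.
U+96E97: 4-byte form → F2 96 BA 97.
Concatenated (23 bytes): E0 BD 93 E4 BF 81 F1 86 B3 BE C8 86 E0 A4 94 F0 92 81 BB F2 96 BA 97.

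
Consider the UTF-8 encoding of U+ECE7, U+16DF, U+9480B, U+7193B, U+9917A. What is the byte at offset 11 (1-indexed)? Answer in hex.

0xF1

1-indexed offset 11 is 0-indexed offset 10.
U+ECE7 → 3-byte form EE B3 A7 at offsets 0–2.
U+16DF → 3-byte form E1 9B 9F at offsets 3–5.
U+9480B → 4-byte form F2 94 A0 8B at offsets 6–9.
U+7193B → 4-byte form F1 B1 A4 BB at offsets 10–13.
Offset 10 falls in char 4's range; it's byte 1 of F1 B1 A4 BB = 0xF1.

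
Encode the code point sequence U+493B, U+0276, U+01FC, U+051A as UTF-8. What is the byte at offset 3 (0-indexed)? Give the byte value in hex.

0xC9

U+493B → 3-byte form E4 A4 BB at offsets 0–2.
U+0276 → 2-byte form C9 B6 at offsets 3–4.
Offset 3 falls in char 2's range; it's byte 1 of C9 B6 = 0xC9.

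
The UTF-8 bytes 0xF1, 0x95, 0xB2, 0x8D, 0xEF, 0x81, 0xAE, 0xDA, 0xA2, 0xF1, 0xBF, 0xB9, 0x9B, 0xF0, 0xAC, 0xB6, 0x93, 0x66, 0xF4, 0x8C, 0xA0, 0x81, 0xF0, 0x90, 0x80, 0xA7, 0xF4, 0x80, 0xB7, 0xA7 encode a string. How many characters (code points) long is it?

Byte at offset 0: 0xF1 = 11110001 → 4-byte char (#1). Advance 4.
Byte at offset 4: 0xEF = 11101111 → 3-byte char (#2). Advance 3.
Byte at offset 7: 0xDA = 11011010 → 2-byte char (#3). Advance 2.
Byte at offset 9: 0xF1 = 11110001 → 4-byte char (#4). Advance 4.
Byte at offset 13: 0xF0 = 11110000 → 4-byte char (#5). Advance 4.
Byte at offset 17: 0x66 = 01100110 → 1-byte char (#6). Advance 1.
Byte at offset 18: 0xF4 = 11110100 → 4-byte char (#7). Advance 4.
Byte at offset 22: 0xF0 = 11110000 → 4-byte char (#8). Advance 4.
Byte at offset 26: 0xF4 = 11110100 → 4-byte char (#9). Advance 4.
Reached end at offset 30 after 9 code points.

9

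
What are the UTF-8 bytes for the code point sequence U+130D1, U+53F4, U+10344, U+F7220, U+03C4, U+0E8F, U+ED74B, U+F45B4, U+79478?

U+130D1: 4-byte form → F0 93 83 91.
U+53F4: 3-byte form → E5 8F B4.
U+10344: 4-byte form → F0 90 8D 84.
U+F7220: 4-byte form → F3 B7 88 A0.
U+03C4: 2-byte form → CF 84.
U+0E8F: 3-byte form → E0 BA 8F.
U+ED74B: 4-byte form → F3 AD 9D 8B.
U+F45B4: 4-byte form → F3 B4 96 B4.
U+79478: 4-byte form → F1 B9 91 B8.
Concatenated (32 bytes): F0 93 83 91 E5 8F B4 F0 90 8D 84 F3 B7 88 A0 CF 84 E0 BA 8F F3 AD 9D 8B F3 B4 96 B4 F1 B9 91 B8.

F0 93 83 91 E5 8F B4 F0 90 8D 84 F3 B7 88 A0 CF 84 E0 BA 8F F3 AD 9D 8B F3 B4 96 B4 F1 B9 91 B8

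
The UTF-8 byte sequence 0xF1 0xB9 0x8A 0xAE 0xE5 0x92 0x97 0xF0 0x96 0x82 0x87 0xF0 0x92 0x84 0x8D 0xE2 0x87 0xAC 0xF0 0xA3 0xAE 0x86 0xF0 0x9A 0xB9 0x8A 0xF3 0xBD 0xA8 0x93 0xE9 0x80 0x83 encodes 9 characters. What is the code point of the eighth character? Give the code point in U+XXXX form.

Offset 0: leading byte 0xF1 = 11110001 → 4-byte char #1 = F1 B9 8A AE.
Offset 4: leading byte 0xE5 = 11100101 → 3-byte char #2 = E5 92 97.
Offset 7: leading byte 0xF0 = 11110000 → 4-byte char #3 = F0 96 82 87.
Offset 11: leading byte 0xF0 = 11110000 → 4-byte char #4 = F0 92 84 8D.
Offset 15: leading byte 0xE2 = 11100010 → 3-byte char #5 = E2 87 AC.
Offset 18: leading byte 0xF0 = 11110000 → 4-byte char #6 = F0 A3 AE 86.
Offset 22: leading byte 0xF0 = 11110000 → 4-byte char #7 = F0 9A B9 8A.
Offset 26: leading byte 0xF3 = 11110011 → 4-byte char #8 = F3 BD A8 93.
Leading byte 0xF3 = 11110011 matches 11110xxx → 4-byte sequence.
Byte 1: 0xF3 = 11110011, payload 011 (3 bits).
Byte 2: 0xBD = 10111101 (10xxxxxx ✓), payload 111101.
Byte 3: 0xA8 = 10101000 (10xxxxxx ✓), payload 101000.
Byte 4: 0x93 = 10010011 (10xxxxxx ✓), payload 010011.
Concatenate: 011111101101000010011 = 0xFDA13 (21 bits → U+FDA13).

U+FDA13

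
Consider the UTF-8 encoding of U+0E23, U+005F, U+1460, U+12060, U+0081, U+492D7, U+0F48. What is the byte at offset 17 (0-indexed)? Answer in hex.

U+0E23 → 3-byte form E0 B8 A3 at offsets 0–2.
U+005F → 1-byte form 5F at offsets 3–3.
U+1460 → 3-byte form E1 91 A0 at offsets 4–6.
U+12060 → 4-byte form F0 92 81 A0 at offsets 7–10.
U+0081 → 2-byte form C2 81 at offsets 11–12.
U+492D7 → 4-byte form F1 89 8B 97 at offsets 13–16.
U+0F48 → 3-byte form E0 BD 88 at offsets 17–19.
Offset 17 falls in char 7's range; it's byte 1 of E0 BD 88 = 0xE0.

0xE0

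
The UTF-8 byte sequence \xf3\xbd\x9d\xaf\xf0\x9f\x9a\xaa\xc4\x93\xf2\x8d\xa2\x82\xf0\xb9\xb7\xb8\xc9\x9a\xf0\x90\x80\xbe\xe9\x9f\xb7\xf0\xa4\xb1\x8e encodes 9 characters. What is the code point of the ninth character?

Offset 0: leading byte 0xF3 = 11110011 → 4-byte char #1 = F3 BD 9D AF.
Offset 4: leading byte 0xF0 = 11110000 → 4-byte char #2 = F0 9F 9A AA.
Offset 8: leading byte 0xC4 = 11000100 → 2-byte char #3 = C4 93.
Offset 10: leading byte 0xF2 = 11110010 → 4-byte char #4 = F2 8D A2 82.
Offset 14: leading byte 0xF0 = 11110000 → 4-byte char #5 = F0 B9 B7 B8.
Offset 18: leading byte 0xC9 = 11001001 → 2-byte char #6 = C9 9A.
Offset 20: leading byte 0xF0 = 11110000 → 4-byte char #7 = F0 90 80 BE.
Offset 24: leading byte 0xE9 = 11101001 → 3-byte char #8 = E9 9F B7.
Offset 27: leading byte 0xF0 = 11110000 → 4-byte char #9 = F0 A4 B1 8E.
Leading byte 0xF0 = 11110000 matches 11110xxx → 4-byte sequence.
Byte 1: 0xF0 = 11110000, payload 000 (3 bits).
Byte 2: 0xA4 = 10100100 (10xxxxxx ✓), payload 100100.
Byte 3: 0xB1 = 10110001 (10xxxxxx ✓), payload 110001.
Byte 4: 0x8E = 10001110 (10xxxxxx ✓), payload 001110.
Concatenate: 000100100110001001110 = 0x24C4E (21 bits → U+24C4E).

U+24C4E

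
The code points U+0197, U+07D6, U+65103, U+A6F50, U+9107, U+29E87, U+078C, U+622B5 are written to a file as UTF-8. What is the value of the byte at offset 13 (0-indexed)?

0x84

U+0197 → 2-byte form C6 97 at offsets 0–1.
U+07D6 → 2-byte form DF 96 at offsets 2–3.
U+65103 → 4-byte form F1 A5 84 83 at offsets 4–7.
U+A6F50 → 4-byte form F2 A6 BD 90 at offsets 8–11.
U+9107 → 3-byte form E9 84 87 at offsets 12–14.
Offset 13 falls in char 5's range; it's byte 2 of E9 84 87 = 0x84.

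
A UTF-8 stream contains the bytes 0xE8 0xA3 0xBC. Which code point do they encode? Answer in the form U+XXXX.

Leading byte 0xE8 = 11101000 matches 1110xxxx → 3-byte sequence.
Byte 1: 0xE8 = 11101000, payload 1000 (4 bits).
Byte 2: 0xA3 = 10100011 (10xxxxxx ✓), payload 100011.
Byte 3: 0xBC = 10111100 (10xxxxxx ✓), payload 111100.
Concatenate: 1000100011111100 = 0x88FC (16 bits → U+88FC).

U+88FC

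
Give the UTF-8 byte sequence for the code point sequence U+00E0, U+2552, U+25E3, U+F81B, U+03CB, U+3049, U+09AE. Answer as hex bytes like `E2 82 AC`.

U+00E0: 2-byte form → C3 A0.
U+2552: 3-byte form → E2 95 92.
U+25E3: 3-byte form → E2 97 A3.
U+F81B: 3-byte form → EF A0 9B.
U+03CB: 2-byte form → CF 8B.
U+3049: 3-byte form → E3 81 89.
U+09AE: 3-byte form → E0 A6 AE.
Concatenated (19 bytes): C3 A0 E2 95 92 E2 97 A3 EF A0 9B CF 8B E3 81 89 E0 A6 AE.

C3 A0 E2 95 92 E2 97 A3 EF A0 9B CF 8B E3 81 89 E0 A6 AE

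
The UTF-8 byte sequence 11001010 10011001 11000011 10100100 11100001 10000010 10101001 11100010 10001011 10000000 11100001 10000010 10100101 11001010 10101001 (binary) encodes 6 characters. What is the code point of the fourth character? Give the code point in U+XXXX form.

Offset 0: leading byte 0xCA = 11001010 → 2-byte char #1 = CA 99.
Offset 2: leading byte 0xC3 = 11000011 → 2-byte char #2 = C3 A4.
Offset 4: leading byte 0xE1 = 11100001 → 3-byte char #3 = E1 82 A9.
Offset 7: leading byte 0xE2 = 11100010 → 3-byte char #4 = E2 8B 80.
Leading byte 0xE2 = 11100010 matches 1110xxxx → 3-byte sequence.
Byte 1: 0xE2 = 11100010, payload 0010 (4 bits).
Byte 2: 0x8B = 10001011 (10xxxxxx ✓), payload 001011.
Byte 3: 0x80 = 10000000 (10xxxxxx ✓), payload 000000.
Concatenate: 0010001011000000 = 0x22C0 (16 bits → U+22C0).

U+22C0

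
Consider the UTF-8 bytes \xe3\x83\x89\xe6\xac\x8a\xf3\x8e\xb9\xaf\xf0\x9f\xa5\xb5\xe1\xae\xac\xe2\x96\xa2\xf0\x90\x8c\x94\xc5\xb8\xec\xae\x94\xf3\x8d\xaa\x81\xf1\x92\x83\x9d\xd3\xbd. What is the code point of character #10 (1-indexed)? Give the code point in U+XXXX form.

Offset 0: leading byte 0xE3 = 11100011 → 3-byte char #1 = E3 83 89.
Offset 3: leading byte 0xE6 = 11100110 → 3-byte char #2 = E6 AC 8A.
Offset 6: leading byte 0xF3 = 11110011 → 4-byte char #3 = F3 8E B9 AF.
Offset 10: leading byte 0xF0 = 11110000 → 4-byte char #4 = F0 9F A5 B5.
Offset 14: leading byte 0xE1 = 11100001 → 3-byte char #5 = E1 AE AC.
Offset 17: leading byte 0xE2 = 11100010 → 3-byte char #6 = E2 96 A2.
Offset 20: leading byte 0xF0 = 11110000 → 4-byte char #7 = F0 90 8C 94.
Offset 24: leading byte 0xC5 = 11000101 → 2-byte char #8 = C5 B8.
Offset 26: leading byte 0xEC = 11101100 → 3-byte char #9 = EC AE 94.
Offset 29: leading byte 0xF3 = 11110011 → 4-byte char #10 = F3 8D AA 81.
Leading byte 0xF3 = 11110011 matches 11110xxx → 4-byte sequence.
Byte 1: 0xF3 = 11110011, payload 011 (3 bits).
Byte 2: 0x8D = 10001101 (10xxxxxx ✓), payload 001101.
Byte 3: 0xAA = 10101010 (10xxxxxx ✓), payload 101010.
Byte 4: 0x81 = 10000001 (10xxxxxx ✓), payload 000001.
Concatenate: 011001101101010000001 = 0xCDA81 (21 bits → U+CDA81).

U+CDA81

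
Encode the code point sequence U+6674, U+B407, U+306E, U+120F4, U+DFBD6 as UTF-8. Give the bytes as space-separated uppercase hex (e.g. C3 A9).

U+6674: 3-byte form → E6 99 B4.
U+B407: 3-byte form → EB 90 87.
U+306E: 3-byte form → E3 81 AE.
U+120F4: 4-byte form → F0 92 83 B4.
U+DFBD6: 4-byte form → F3 9F AF 96.
Concatenated (17 bytes): E6 99 B4 EB 90 87 E3 81 AE F0 92 83 B4 F3 9F AF 96.

E6 99 B4 EB 90 87 E3 81 AE F0 92 83 B4 F3 9F AF 96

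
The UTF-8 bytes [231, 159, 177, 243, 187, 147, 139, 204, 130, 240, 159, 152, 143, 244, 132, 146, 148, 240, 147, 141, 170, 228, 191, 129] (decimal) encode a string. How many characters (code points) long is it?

Byte at offset 0: 0xE7 = 11100111 → 3-byte char (#1). Advance 3.
Byte at offset 3: 0xF3 = 11110011 → 4-byte char (#2). Advance 4.
Byte at offset 7: 0xCC = 11001100 → 2-byte char (#3). Advance 2.
Byte at offset 9: 0xF0 = 11110000 → 4-byte char (#4). Advance 4.
Byte at offset 13: 0xF4 = 11110100 → 4-byte char (#5). Advance 4.
Byte at offset 17: 0xF0 = 11110000 → 4-byte char (#6). Advance 4.
Byte at offset 21: 0xE4 = 11100100 → 3-byte char (#7). Advance 3.
Reached end at offset 24 after 7 code points.

7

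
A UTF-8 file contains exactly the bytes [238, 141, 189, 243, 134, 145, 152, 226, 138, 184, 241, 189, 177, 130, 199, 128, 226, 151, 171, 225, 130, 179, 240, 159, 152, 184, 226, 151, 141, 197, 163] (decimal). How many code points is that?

Byte at offset 0: 0xEE = 11101110 → 3-byte char (#1). Advance 3.
Byte at offset 3: 0xF3 = 11110011 → 4-byte char (#2). Advance 4.
Byte at offset 7: 0xE2 = 11100010 → 3-byte char (#3). Advance 3.
Byte at offset 10: 0xF1 = 11110001 → 4-byte char (#4). Advance 4.
Byte at offset 14: 0xC7 = 11000111 → 2-byte char (#5). Advance 2.
Byte at offset 16: 0xE2 = 11100010 → 3-byte char (#6). Advance 3.
Byte at offset 19: 0xE1 = 11100001 → 3-byte char (#7). Advance 3.
Byte at offset 22: 0xF0 = 11110000 → 4-byte char (#8). Advance 4.
Byte at offset 26: 0xE2 = 11100010 → 3-byte char (#9). Advance 3.
Byte at offset 29: 0xC5 = 11000101 → 2-byte char (#10). Advance 2.
Reached end at offset 31 after 10 code points.

10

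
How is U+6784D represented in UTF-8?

F1 A7 A1 8D

U+6784D = 0x6784D = 424013 decimal. In range U+10000–U+10FFFF → 4-byte form: 11110xxx 10xxxxxx 10xxxxxx 10xxxxxx.
Binary (21 bits): 001100111100001001101.
Split 3+6+6+6: 001 | 100111 | 100001 | 001101.
Byte 1: 11110001 = 0xF1.
Byte 2: 10100111 = 0xA7.
Byte 3: 10100001 = 0xA1.
Byte 4: 10001101 = 0x8D.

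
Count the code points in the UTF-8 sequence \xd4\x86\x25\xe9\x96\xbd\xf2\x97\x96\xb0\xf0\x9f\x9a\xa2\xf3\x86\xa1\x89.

6

Byte at offset 0: 0xD4 = 11010100 → 2-byte char (#1). Advance 2.
Byte at offset 2: 0x25 = 00100101 → 1-byte char (#2). Advance 1.
Byte at offset 3: 0xE9 = 11101001 → 3-byte char (#3). Advance 3.
Byte at offset 6: 0xF2 = 11110010 → 4-byte char (#4). Advance 4.
Byte at offset 10: 0xF0 = 11110000 → 4-byte char (#5). Advance 4.
Byte at offset 14: 0xF3 = 11110011 → 4-byte char (#6). Advance 4.
Reached end at offset 18 after 6 code points.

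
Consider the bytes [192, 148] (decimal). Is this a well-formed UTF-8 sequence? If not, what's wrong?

invalid (overlong encoding)

Leading byte 0xC0 = 11000000 → 2-byte form.
Continuation bytes all match 10xxxxxx. Payload decodes to 0x14.
But 0x14 < 0x80, the minimum for a 2-byte sequence — this is an overlong encoding.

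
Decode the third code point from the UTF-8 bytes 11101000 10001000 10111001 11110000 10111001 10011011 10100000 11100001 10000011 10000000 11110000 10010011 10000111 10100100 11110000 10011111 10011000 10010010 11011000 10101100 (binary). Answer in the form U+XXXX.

U+10C0

Offset 0: leading byte 0xE8 = 11101000 → 3-byte char #1 = E8 88 B9.
Offset 3: leading byte 0xF0 = 11110000 → 4-byte char #2 = F0 B9 9B A0.
Offset 7: leading byte 0xE1 = 11100001 → 3-byte char #3 = E1 83 80.
Leading byte 0xE1 = 11100001 matches 1110xxxx → 3-byte sequence.
Byte 1: 0xE1 = 11100001, payload 0001 (4 bits).
Byte 2: 0x83 = 10000011 (10xxxxxx ✓), payload 000011.
Byte 3: 0x80 = 10000000 (10xxxxxx ✓), payload 000000.
Concatenate: 0001000011000000 = 0x10C0 (16 bits → U+10C0).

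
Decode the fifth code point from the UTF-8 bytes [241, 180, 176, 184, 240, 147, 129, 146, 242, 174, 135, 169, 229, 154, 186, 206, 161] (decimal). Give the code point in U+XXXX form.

Offset 0: leading byte 0xF1 = 11110001 → 4-byte char #1 = F1 B4 B0 B8.
Offset 4: leading byte 0xF0 = 11110000 → 4-byte char #2 = F0 93 81 92.
Offset 8: leading byte 0xF2 = 11110010 → 4-byte char #3 = F2 AE 87 A9.
Offset 12: leading byte 0xE5 = 11100101 → 3-byte char #4 = E5 9A BA.
Offset 15: leading byte 0xCE = 11001110 → 2-byte char #5 = CE A1.
Leading byte 0xCE = 11001110 matches 110xxxxx → 2-byte sequence.
Byte 1: 0xCE = 11001110, payload 01110 (5 bits).
Byte 2: 0xA1 = 10100001 (10xxxxxx ✓), payload 100001.
Concatenate: 01110100001 = 0x3A1 (11 bits → U+03A1).

U+03A1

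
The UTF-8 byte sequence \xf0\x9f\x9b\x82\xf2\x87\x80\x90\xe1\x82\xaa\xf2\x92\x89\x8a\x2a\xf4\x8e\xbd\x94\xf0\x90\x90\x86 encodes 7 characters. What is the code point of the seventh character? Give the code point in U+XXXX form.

U+10406

Offset 0: leading byte 0xF0 = 11110000 → 4-byte char #1 = F0 9F 9B 82.
Offset 4: leading byte 0xF2 = 11110010 → 4-byte char #2 = F2 87 80 90.
Offset 8: leading byte 0xE1 = 11100001 → 3-byte char #3 = E1 82 AA.
Offset 11: leading byte 0xF2 = 11110010 → 4-byte char #4 = F2 92 89 8A.
Offset 15: leading byte 0x2A = 00101010 → 1-byte char #5 = 2A.
Offset 16: leading byte 0xF4 = 11110100 → 4-byte char #6 = F4 8E BD 94.
Offset 20: leading byte 0xF0 = 11110000 → 4-byte char #7 = F0 90 90 86.
Leading byte 0xF0 = 11110000 matches 11110xxx → 4-byte sequence.
Byte 1: 0xF0 = 11110000, payload 000 (3 bits).
Byte 2: 0x90 = 10010000 (10xxxxxx ✓), payload 010000.
Byte 3: 0x90 = 10010000 (10xxxxxx ✓), payload 010000.
Byte 4: 0x86 = 10000110 (10xxxxxx ✓), payload 000110.
Concatenate: 000010000010000000110 = 0x10406 (21 bits → U+10406).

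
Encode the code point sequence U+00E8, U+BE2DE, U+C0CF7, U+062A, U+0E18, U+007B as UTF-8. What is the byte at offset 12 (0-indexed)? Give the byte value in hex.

U+00E8 → 2-byte form C3 A8 at offsets 0–1.
U+BE2DE → 4-byte form F2 BE 8B 9E at offsets 2–5.
U+C0CF7 → 4-byte form F3 80 B3 B7 at offsets 6–9.
U+062A → 2-byte form D8 AA at offsets 10–11.
U+0E18 → 3-byte form E0 B8 98 at offsets 12–14.
Offset 12 falls in char 5's range; it's byte 1 of E0 B8 98 = 0xE0.

0xE0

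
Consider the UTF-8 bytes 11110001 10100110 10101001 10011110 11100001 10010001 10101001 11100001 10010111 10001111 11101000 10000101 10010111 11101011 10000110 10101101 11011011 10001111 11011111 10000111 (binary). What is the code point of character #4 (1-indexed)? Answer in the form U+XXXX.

Offset 0: leading byte 0xF1 = 11110001 → 4-byte char #1 = F1 A6 A9 9E.
Offset 4: leading byte 0xE1 = 11100001 → 3-byte char #2 = E1 91 A9.
Offset 7: leading byte 0xE1 = 11100001 → 3-byte char #3 = E1 97 8F.
Offset 10: leading byte 0xE8 = 11101000 → 3-byte char #4 = E8 85 97.
Leading byte 0xE8 = 11101000 matches 1110xxxx → 3-byte sequence.
Byte 1: 0xE8 = 11101000, payload 1000 (4 bits).
Byte 2: 0x85 = 10000101 (10xxxxxx ✓), payload 000101.
Byte 3: 0x97 = 10010111 (10xxxxxx ✓), payload 010111.
Concatenate: 1000000101010111 = 0x8157 (16 bits → U+8157).

U+8157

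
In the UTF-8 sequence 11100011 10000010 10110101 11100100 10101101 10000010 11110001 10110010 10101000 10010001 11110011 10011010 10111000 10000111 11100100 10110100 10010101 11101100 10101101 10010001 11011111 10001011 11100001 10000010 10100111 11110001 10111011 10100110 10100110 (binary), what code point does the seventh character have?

Offset 0: leading byte 0xE3 = 11100011 → 3-byte char #1 = E3 82 B5.
Offset 3: leading byte 0xE4 = 11100100 → 3-byte char #2 = E4 AD 82.
Offset 6: leading byte 0xF1 = 11110001 → 4-byte char #3 = F1 B2 A8 91.
Offset 10: leading byte 0xF3 = 11110011 → 4-byte char #4 = F3 9A B8 87.
Offset 14: leading byte 0xE4 = 11100100 → 3-byte char #5 = E4 B4 95.
Offset 17: leading byte 0xEC = 11101100 → 3-byte char #6 = EC AD 91.
Offset 20: leading byte 0xDF = 11011111 → 2-byte char #7 = DF 8B.
Leading byte 0xDF = 11011111 matches 110xxxxx → 2-byte sequence.
Byte 1: 0xDF = 11011111, payload 11111 (5 bits).
Byte 2: 0x8B = 10001011 (10xxxxxx ✓), payload 001011.
Concatenate: 11111001011 = 0x7CB (11 bits → U+07CB).

U+07CB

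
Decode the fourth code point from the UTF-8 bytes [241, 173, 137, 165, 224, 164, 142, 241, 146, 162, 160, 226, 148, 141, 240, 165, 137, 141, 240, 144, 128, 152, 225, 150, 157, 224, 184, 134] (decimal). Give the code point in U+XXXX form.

Offset 0: leading byte 0xF1 = 11110001 → 4-byte char #1 = F1 AD 89 A5.
Offset 4: leading byte 0xE0 = 11100000 → 3-byte char #2 = E0 A4 8E.
Offset 7: leading byte 0xF1 = 11110001 → 4-byte char #3 = F1 92 A2 A0.
Offset 11: leading byte 0xE2 = 11100010 → 3-byte char #4 = E2 94 8D.
Leading byte 0xE2 = 11100010 matches 1110xxxx → 3-byte sequence.
Byte 1: 0xE2 = 11100010, payload 0010 (4 bits).
Byte 2: 0x94 = 10010100 (10xxxxxx ✓), payload 010100.
Byte 3: 0x8D = 10001101 (10xxxxxx ✓), payload 001101.
Concatenate: 0010010100001101 = 0x250D (16 bits → U+250D).

U+250D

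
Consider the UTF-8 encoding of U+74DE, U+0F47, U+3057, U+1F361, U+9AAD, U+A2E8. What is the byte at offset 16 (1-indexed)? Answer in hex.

0xAD

1-indexed offset 16 is 0-indexed offset 15.
U+74DE → 3-byte form E7 93 9E at offsets 0–2.
U+0F47 → 3-byte form E0 BD 87 at offsets 3–5.
U+3057 → 3-byte form E3 81 97 at offsets 6–8.
U+1F361 → 4-byte form F0 9F 8D A1 at offsets 9–12.
U+9AAD → 3-byte form E9 AA AD at offsets 13–15.
Offset 15 falls in char 5's range; it's byte 3 of E9 AA AD = 0xAD.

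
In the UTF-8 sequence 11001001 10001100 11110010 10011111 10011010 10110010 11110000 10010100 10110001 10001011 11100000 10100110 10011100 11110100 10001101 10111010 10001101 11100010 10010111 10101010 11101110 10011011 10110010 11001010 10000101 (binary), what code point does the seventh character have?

U+E6F2

Offset 0: leading byte 0xC9 = 11001001 → 2-byte char #1 = C9 8C.
Offset 2: leading byte 0xF2 = 11110010 → 4-byte char #2 = F2 9F 9A B2.
Offset 6: leading byte 0xF0 = 11110000 → 4-byte char #3 = F0 94 B1 8B.
Offset 10: leading byte 0xE0 = 11100000 → 3-byte char #4 = E0 A6 9C.
Offset 13: leading byte 0xF4 = 11110100 → 4-byte char #5 = F4 8D BA 8D.
Offset 17: leading byte 0xE2 = 11100010 → 3-byte char #6 = E2 97 AA.
Offset 20: leading byte 0xEE = 11101110 → 3-byte char #7 = EE 9B B2.
Leading byte 0xEE = 11101110 matches 1110xxxx → 3-byte sequence.
Byte 1: 0xEE = 11101110, payload 1110 (4 bits).
Byte 2: 0x9B = 10011011 (10xxxxxx ✓), payload 011011.
Byte 3: 0xB2 = 10110010 (10xxxxxx ✓), payload 110010.
Concatenate: 1110011011110010 = 0xE6F2 (16 bits → U+E6F2).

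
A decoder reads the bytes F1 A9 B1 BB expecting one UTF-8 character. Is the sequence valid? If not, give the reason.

valid

Leading byte 0xF1 = 11110001 → 4-byte form.
Continuation bytes 0xA9=10101001, 0xB1=10110001, 0xBB=10111011 all match 10xxxxxx.
Decoded value 0x69C7B is ≥ 0x10000 (shortest form) and not a surrogate.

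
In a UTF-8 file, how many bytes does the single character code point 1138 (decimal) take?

2

U+0472 = 0x472. UTF-8 uses 1 byte below 0x80, 2 below 0x800, 3 below 0x10000, 4 up to 0x10FFFF. 0x472 is in U+0080–U+07FF → 2 bytes.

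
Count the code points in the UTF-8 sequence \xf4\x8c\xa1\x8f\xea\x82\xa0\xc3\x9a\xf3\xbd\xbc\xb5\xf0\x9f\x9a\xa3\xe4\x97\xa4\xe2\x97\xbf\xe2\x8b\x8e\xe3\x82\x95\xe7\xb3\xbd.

Byte at offset 0: 0xF4 = 11110100 → 4-byte char (#1). Advance 4.
Byte at offset 4: 0xEA = 11101010 → 3-byte char (#2). Advance 3.
Byte at offset 7: 0xC3 = 11000011 → 2-byte char (#3). Advance 2.
Byte at offset 9: 0xF3 = 11110011 → 4-byte char (#4). Advance 4.
Byte at offset 13: 0xF0 = 11110000 → 4-byte char (#5). Advance 4.
Byte at offset 17: 0xE4 = 11100100 → 3-byte char (#6). Advance 3.
Byte at offset 20: 0xE2 = 11100010 → 3-byte char (#7). Advance 3.
Byte at offset 23: 0xE2 = 11100010 → 3-byte char (#8). Advance 3.
Byte at offset 26: 0xE3 = 11100011 → 3-byte char (#9). Advance 3.
Byte at offset 29: 0xE7 = 11100111 → 3-byte char (#10). Advance 3.
Reached end at offset 32 after 10 code points.

10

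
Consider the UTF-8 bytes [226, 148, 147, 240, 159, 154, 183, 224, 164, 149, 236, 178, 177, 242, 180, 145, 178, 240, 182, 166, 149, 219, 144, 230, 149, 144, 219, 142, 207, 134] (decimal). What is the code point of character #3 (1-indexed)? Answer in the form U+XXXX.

U+0915

Offset 0: leading byte 0xE2 = 11100010 → 3-byte char #1 = E2 94 93.
Offset 3: leading byte 0xF0 = 11110000 → 4-byte char #2 = F0 9F 9A B7.
Offset 7: leading byte 0xE0 = 11100000 → 3-byte char #3 = E0 A4 95.
Leading byte 0xE0 = 11100000 matches 1110xxxx → 3-byte sequence.
Byte 1: 0xE0 = 11100000, payload 0000 (4 bits).
Byte 2: 0xA4 = 10100100 (10xxxxxx ✓), payload 100100.
Byte 3: 0x95 = 10010101 (10xxxxxx ✓), payload 010101.
Concatenate: 0000100100010101 = 0x915 (16 bits → U+0915).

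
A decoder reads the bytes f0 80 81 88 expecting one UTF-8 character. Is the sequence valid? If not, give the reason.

Leading byte 0xF0 = 11110000 → 4-byte form.
Continuation bytes all match 10xxxxxx. Payload decodes to 0x48.
But 0x48 < 0x10000, the minimum for a 4-byte sequence — this is an overlong encoding.

invalid (overlong encoding)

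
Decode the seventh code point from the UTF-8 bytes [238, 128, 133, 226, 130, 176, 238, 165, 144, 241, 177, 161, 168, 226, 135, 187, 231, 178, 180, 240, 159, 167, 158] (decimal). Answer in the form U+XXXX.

U+1F9DE

Offset 0: leading byte 0xEE = 11101110 → 3-byte char #1 = EE 80 85.
Offset 3: leading byte 0xE2 = 11100010 → 3-byte char #2 = E2 82 B0.
Offset 6: leading byte 0xEE = 11101110 → 3-byte char #3 = EE A5 90.
Offset 9: leading byte 0xF1 = 11110001 → 4-byte char #4 = F1 B1 A1 A8.
Offset 13: leading byte 0xE2 = 11100010 → 3-byte char #5 = E2 87 BB.
Offset 16: leading byte 0xE7 = 11100111 → 3-byte char #6 = E7 B2 B4.
Offset 19: leading byte 0xF0 = 11110000 → 4-byte char #7 = F0 9F A7 9E.
Leading byte 0xF0 = 11110000 matches 11110xxx → 4-byte sequence.
Byte 1: 0xF0 = 11110000, payload 000 (3 bits).
Byte 2: 0x9F = 10011111 (10xxxxxx ✓), payload 011111.
Byte 3: 0xA7 = 10100111 (10xxxxxx ✓), payload 100111.
Byte 4: 0x9E = 10011110 (10xxxxxx ✓), payload 011110.
Concatenate: 000011111100111011110 = 0x1F9DE (21 bits → U+1F9DE).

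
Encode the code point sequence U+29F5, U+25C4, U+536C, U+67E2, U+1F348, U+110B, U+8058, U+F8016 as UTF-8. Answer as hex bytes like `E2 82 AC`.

E2 A7 B5 E2 97 84 E5 8D AC E6 9F A2 F0 9F 8D 88 E1 84 8B E8 81 98 F3 B8 80 96

U+29F5: 3-byte form → E2 A7 B5.
U+25C4: 3-byte form → E2 97 84.
U+536C: 3-byte form → E5 8D AC.
U+67E2: 3-byte form → E6 9F A2.
U+1F348: 4-byte form → F0 9F 8D 88.
U+110B: 3-byte form → E1 84 8B.
U+8058: 3-byte form → E8 81 98.
U+F8016: 4-byte form → F3 B8 80 96.
Concatenated (26 bytes): E2 A7 B5 E2 97 84 E5 8D AC E6 9F A2 F0 9F 8D 88 E1 84 8B E8 81 98 F3 B8 80 96.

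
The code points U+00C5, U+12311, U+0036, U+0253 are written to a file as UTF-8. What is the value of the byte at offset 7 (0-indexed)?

0xC9

U+00C5 → 2-byte form C3 85 at offsets 0–1.
U+12311 → 4-byte form F0 92 8C 91 at offsets 2–5.
U+0036 → 1-byte form 36 at offsets 6–6.
U+0253 → 2-byte form C9 93 at offsets 7–8.
Offset 7 falls in char 4's range; it's byte 1 of C9 93 = 0xC9.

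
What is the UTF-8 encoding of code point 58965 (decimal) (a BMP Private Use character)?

EE 99 95

U+E655 = 0xE655 = 58965 decimal. In range U+0800–U+FFFF → 3-byte form: 1110xxxx 10xxxxxx 10xxxxxx.
Binary (16 bits): 1110011001010101.
Split 4+6+6: 1110 | 011001 | 010101.
Byte 1: 11101110 = 0xEE.
Byte 2: 10011001 = 0x99.
Byte 3: 10010101 = 0x95.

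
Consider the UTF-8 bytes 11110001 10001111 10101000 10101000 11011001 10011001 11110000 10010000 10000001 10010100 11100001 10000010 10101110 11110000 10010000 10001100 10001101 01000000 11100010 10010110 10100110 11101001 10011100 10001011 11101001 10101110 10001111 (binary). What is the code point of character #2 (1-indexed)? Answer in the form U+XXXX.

Offset 0: leading byte 0xF1 = 11110001 → 4-byte char #1 = F1 8F A8 A8.
Offset 4: leading byte 0xD9 = 11011001 → 2-byte char #2 = D9 99.
Leading byte 0xD9 = 11011001 matches 110xxxxx → 2-byte sequence.
Byte 1: 0xD9 = 11011001, payload 11001 (5 bits).
Byte 2: 0x99 = 10011001 (10xxxxxx ✓), payload 011001.
Concatenate: 11001011001 = 0x659 (11 bits → U+0659).

U+0659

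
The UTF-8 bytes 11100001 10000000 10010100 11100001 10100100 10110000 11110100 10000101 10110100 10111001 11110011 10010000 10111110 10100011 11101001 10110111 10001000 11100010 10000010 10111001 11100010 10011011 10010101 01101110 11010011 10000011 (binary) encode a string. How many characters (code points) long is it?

Byte at offset 0: 0xE1 = 11100001 → 3-byte char (#1). Advance 3.
Byte at offset 3: 0xE1 = 11100001 → 3-byte char (#2). Advance 3.
Byte at offset 6: 0xF4 = 11110100 → 4-byte char (#3). Advance 4.
Byte at offset 10: 0xF3 = 11110011 → 4-byte char (#4). Advance 4.
Byte at offset 14: 0xE9 = 11101001 → 3-byte char (#5). Advance 3.
Byte at offset 17: 0xE2 = 11100010 → 3-byte char (#6). Advance 3.
Byte at offset 20: 0xE2 = 11100010 → 3-byte char (#7). Advance 3.
Byte at offset 23: 0x6E = 01101110 → 1-byte char (#8). Advance 1.
Byte at offset 24: 0xD3 = 11010011 → 2-byte char (#9). Advance 2.
Reached end at offset 26 after 9 code points.

9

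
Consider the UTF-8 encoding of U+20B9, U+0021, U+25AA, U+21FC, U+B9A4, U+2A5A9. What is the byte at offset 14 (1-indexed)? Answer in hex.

1-indexed offset 14 is 0-indexed offset 13.
U+20B9 → 3-byte form E2 82 B9 at offsets 0–2.
U+0021 → 1-byte form 21 at offsets 3–3.
U+25AA → 3-byte form E2 96 AA at offsets 4–6.
U+21FC → 3-byte form E2 87 BC at offsets 7–9.
U+B9A4 → 3-byte form EB A6 A4 at offsets 10–12.
U+2A5A9 → 4-byte form F0 AA 96 A9 at offsets 13–16.
Offset 13 falls in char 6's range; it's byte 1 of F0 AA 96 A9 = 0xF0.

0xF0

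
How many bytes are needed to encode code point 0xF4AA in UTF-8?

U+F4AA = 0xF4AA. UTF-8 uses 1 byte below 0x80, 2 below 0x800, 3 below 0x10000, 4 up to 0x10FFFF. 0xF4AA is in U+0800–U+FFFF → 3 bytes.

3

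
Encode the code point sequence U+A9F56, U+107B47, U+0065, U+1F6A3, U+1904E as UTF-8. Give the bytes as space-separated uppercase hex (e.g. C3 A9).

F2 A9 BD 96 F4 87 AD 87 65 F0 9F 9A A3 F0 99 81 8E

U+A9F56: 4-byte form → F2 A9 BD 96.
U+107B47: 4-byte form → F4 87 AD 87.
U+0065: 1-byte form → 65.
U+1F6A3: 4-byte form → F0 9F 9A A3.
U+1904E: 4-byte form → F0 99 81 8E.
Concatenated (17 bytes): F2 A9 BD 96 F4 87 AD 87 65 F0 9F 9A A3 F0 99 81 8E.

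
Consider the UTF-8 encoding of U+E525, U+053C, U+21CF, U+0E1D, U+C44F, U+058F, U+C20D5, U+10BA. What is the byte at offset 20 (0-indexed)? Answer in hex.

U+E525 → 3-byte form EE 94 A5 at offsets 0–2.
U+053C → 2-byte form D4 BC at offsets 3–4.
U+21CF → 3-byte form E2 87 8F at offsets 5–7.
U+0E1D → 3-byte form E0 B8 9D at offsets 8–10.
U+C44F → 3-byte form EC 91 8F at offsets 11–13.
U+058F → 2-byte form D6 8F at offsets 14–15.
U+C20D5 → 4-byte form F3 82 83 95 at offsets 16–19.
U+10BA → 3-byte form E1 82 BA at offsets 20–22.
Offset 20 falls in char 8's range; it's byte 1 of E1 82 BA = 0xE1.

0xE1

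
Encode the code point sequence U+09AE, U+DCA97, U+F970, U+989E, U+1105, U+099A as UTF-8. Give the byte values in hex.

E0 A6 AE F3 9C AA 97 EF A5 B0 E9 A2 9E E1 84 85 E0 A6 9A

U+09AE: 3-byte form → E0 A6 AE.
U+DCA97: 4-byte form → F3 9C AA 97.
U+F970: 3-byte form → EF A5 B0.
U+989E: 3-byte form → E9 A2 9E.
U+1105: 3-byte form → E1 84 85.
U+099A: 3-byte form → E0 A6 9A.
Concatenated (19 bytes): E0 A6 AE F3 9C AA 97 EF A5 B0 E9 A2 9E E1 84 85 E0 A6 9A.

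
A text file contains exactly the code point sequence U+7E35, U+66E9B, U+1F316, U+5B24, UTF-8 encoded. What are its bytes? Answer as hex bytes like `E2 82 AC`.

E7 B8 B5 F1 A6 BA 9B F0 9F 8C 96 E5 AC A4

U+7E35: 3-byte form → E7 B8 B5.
U+66E9B: 4-byte form → F1 A6 BA 9B.
U+1F316: 4-byte form → F0 9F 8C 96.
U+5B24: 3-byte form → E5 AC A4.
Concatenated (14 bytes): E7 B8 B5 F1 A6 BA 9B F0 9F 8C 96 E5 AC A4.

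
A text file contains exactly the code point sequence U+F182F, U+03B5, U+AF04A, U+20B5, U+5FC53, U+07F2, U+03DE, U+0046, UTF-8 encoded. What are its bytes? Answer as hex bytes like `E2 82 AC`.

U+F182F: 4-byte form → F3 B1 A0 AF.
U+03B5: 2-byte form → CE B5.
U+AF04A: 4-byte form → F2 AF 81 8A.
U+20B5: 3-byte form → E2 82 B5.
U+5FC53: 4-byte form → F1 9F B1 93.
U+07F2: 2-byte form → DF B2.
U+03DE: 2-byte form → CF 9E.
U+0046: 1-byte form → 46.
Concatenated (22 bytes): F3 B1 A0 AF CE B5 F2 AF 81 8A E2 82 B5 F1 9F B1 93 DF B2 CF 9E 46.

F3 B1 A0 AF CE B5 F2 AF 81 8A E2 82 B5 F1 9F B1 93 DF B2 CF 9E 46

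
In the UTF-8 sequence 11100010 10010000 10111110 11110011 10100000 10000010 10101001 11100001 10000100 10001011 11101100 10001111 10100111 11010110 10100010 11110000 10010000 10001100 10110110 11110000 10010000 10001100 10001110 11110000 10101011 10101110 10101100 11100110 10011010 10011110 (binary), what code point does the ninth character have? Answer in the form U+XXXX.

Offset 0: leading byte 0xE2 = 11100010 → 3-byte char #1 = E2 90 BE.
Offset 3: leading byte 0xF3 = 11110011 → 4-byte char #2 = F3 A0 82 A9.
Offset 7: leading byte 0xE1 = 11100001 → 3-byte char #3 = E1 84 8B.
Offset 10: leading byte 0xEC = 11101100 → 3-byte char #4 = EC 8F A7.
Offset 13: leading byte 0xD6 = 11010110 → 2-byte char #5 = D6 A2.
Offset 15: leading byte 0xF0 = 11110000 → 4-byte char #6 = F0 90 8C B6.
Offset 19: leading byte 0xF0 = 11110000 → 4-byte char #7 = F0 90 8C 8E.
Offset 23: leading byte 0xF0 = 11110000 → 4-byte char #8 = F0 AB AE AC.
Offset 27: leading byte 0xE6 = 11100110 → 3-byte char #9 = E6 9A 9E.
Leading byte 0xE6 = 11100110 matches 1110xxxx → 3-byte sequence.
Byte 1: 0xE6 = 11100110, payload 0110 (4 bits).
Byte 2: 0x9A = 10011010 (10xxxxxx ✓), payload 011010.
Byte 3: 0x9E = 10011110 (10xxxxxx ✓), payload 011110.
Concatenate: 0110011010011110 = 0x669E (16 bits → U+669E).

U+669E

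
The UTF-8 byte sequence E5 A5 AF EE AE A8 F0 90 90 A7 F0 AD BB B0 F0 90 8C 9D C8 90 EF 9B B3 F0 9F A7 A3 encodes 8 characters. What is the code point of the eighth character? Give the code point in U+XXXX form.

U+1F9E3

Offset 0: leading byte 0xE5 = 11100101 → 3-byte char #1 = E5 A5 AF.
Offset 3: leading byte 0xEE = 11101110 → 3-byte char #2 = EE AE A8.
Offset 6: leading byte 0xF0 = 11110000 → 4-byte char #3 = F0 90 90 A7.
Offset 10: leading byte 0xF0 = 11110000 → 4-byte char #4 = F0 AD BB B0.
Offset 14: leading byte 0xF0 = 11110000 → 4-byte char #5 = F0 90 8C 9D.
Offset 18: leading byte 0xC8 = 11001000 → 2-byte char #6 = C8 90.
Offset 20: leading byte 0xEF = 11101111 → 3-byte char #7 = EF 9B B3.
Offset 23: leading byte 0xF0 = 11110000 → 4-byte char #8 = F0 9F A7 A3.
Leading byte 0xF0 = 11110000 matches 11110xxx → 4-byte sequence.
Byte 1: 0xF0 = 11110000, payload 000 (3 bits).
Byte 2: 0x9F = 10011111 (10xxxxxx ✓), payload 011111.
Byte 3: 0xA7 = 10100111 (10xxxxxx ✓), payload 100111.
Byte 4: 0xA3 = 10100011 (10xxxxxx ✓), payload 100011.
Concatenate: 000011111100111100011 = 0x1F9E3 (21 bits → U+1F9E3).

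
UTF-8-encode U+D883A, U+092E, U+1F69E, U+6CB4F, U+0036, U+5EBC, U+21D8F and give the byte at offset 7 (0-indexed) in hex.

0xF0

U+D883A → 4-byte form F3 98 A0 BA at offsets 0–3.
U+092E → 3-byte form E0 A4 AE at offsets 4–6.
U+1F69E → 4-byte form F0 9F 9A 9E at offsets 7–10.
Offset 7 falls in char 3's range; it's byte 1 of F0 9F 9A 9E = 0xF0.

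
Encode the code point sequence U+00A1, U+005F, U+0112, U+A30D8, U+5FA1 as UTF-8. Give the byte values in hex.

C2 A1 5F C4 92 F2 A3 83 98 E5 BE A1

U+00A1: 2-byte form → C2 A1.
U+005F: 1-byte form → 5F.
U+0112: 2-byte form → C4 92.
U+A30D8: 4-byte form → F2 A3 83 98.
U+5FA1: 3-byte form → E5 BE A1.
Concatenated (12 bytes): C2 A1 5F C4 92 F2 A3 83 98 E5 BE A1.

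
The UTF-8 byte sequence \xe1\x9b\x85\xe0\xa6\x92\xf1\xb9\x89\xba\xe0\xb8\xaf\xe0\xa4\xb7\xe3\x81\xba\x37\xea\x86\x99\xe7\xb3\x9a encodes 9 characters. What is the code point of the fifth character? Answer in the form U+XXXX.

Offset 0: leading byte 0xE1 = 11100001 → 3-byte char #1 = E1 9B 85.
Offset 3: leading byte 0xE0 = 11100000 → 3-byte char #2 = E0 A6 92.
Offset 6: leading byte 0xF1 = 11110001 → 4-byte char #3 = F1 B9 89 BA.
Offset 10: leading byte 0xE0 = 11100000 → 3-byte char #4 = E0 B8 AF.
Offset 13: leading byte 0xE0 = 11100000 → 3-byte char #5 = E0 A4 B7.
Leading byte 0xE0 = 11100000 matches 1110xxxx → 3-byte sequence.
Byte 1: 0xE0 = 11100000, payload 0000 (4 bits).
Byte 2: 0xA4 = 10100100 (10xxxxxx ✓), payload 100100.
Byte 3: 0xB7 = 10110111 (10xxxxxx ✓), payload 110111.
Concatenate: 0000100100110111 = 0x937 (16 bits → U+0937).

U+0937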